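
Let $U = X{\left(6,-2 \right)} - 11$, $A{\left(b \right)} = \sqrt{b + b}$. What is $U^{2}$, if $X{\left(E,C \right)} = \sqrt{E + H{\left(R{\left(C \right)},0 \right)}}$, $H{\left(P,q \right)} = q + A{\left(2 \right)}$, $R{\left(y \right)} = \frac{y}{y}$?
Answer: $129 - 44 \sqrt{2} \approx 66.775$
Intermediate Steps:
$A{\left(b \right)} = \sqrt{2} \sqrt{b}$ ($A{\left(b \right)} = \sqrt{2 b} = \sqrt{2} \sqrt{b}$)
$R{\left(y \right)} = 1$
$H{\left(P,q \right)} = 2 + q$ ($H{\left(P,q \right)} = q + \sqrt{2} \sqrt{2} = q + 2 = 2 + q$)
$X{\left(E,C \right)} = \sqrt{2 + E}$ ($X{\left(E,C \right)} = \sqrt{E + \left(2 + 0\right)} = \sqrt{E + 2} = \sqrt{2 + E}$)
$U = -11 + 2 \sqrt{2}$ ($U = \sqrt{2 + 6} - 11 = \sqrt{8} - 11 = 2 \sqrt{2} - 11 = -11 + 2 \sqrt{2} \approx -8.1716$)
$U^{2} = \left(-11 + 2 \sqrt{2}\right)^{2}$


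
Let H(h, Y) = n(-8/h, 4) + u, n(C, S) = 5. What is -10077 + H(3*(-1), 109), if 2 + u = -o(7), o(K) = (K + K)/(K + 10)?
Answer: -171272/17 ≈ -10075.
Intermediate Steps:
o(K) = 2*K/(10 + K) (o(K) = (2*K)/(10 + K) = 2*K/(10 + K))
u = -48/17 (u = -2 - 2*7/(10 + 7) = -2 - 2*7/17 = -2 - 1*14/17 = -2 - 14/17 = -48/17 ≈ -2.8235)
H(h, Y) = 37/17 (H(h, Y) = 5 - 48/17 = 37/17)
-10077 + H(3*(-1), 109) = -10077 + 37/17 = -171272/17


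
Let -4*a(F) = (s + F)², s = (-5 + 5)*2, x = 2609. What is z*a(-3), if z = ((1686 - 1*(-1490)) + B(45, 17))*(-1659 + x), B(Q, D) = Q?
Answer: -13769775/2 ≈ -6.8849e+6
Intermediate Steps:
s = 0 (s = 0*2 = 0)
a(F) = -F²/4 (a(F) = -(0 + F)²/4 = -F²/4)
z = 3059950 (z = ((1686 - 1*(-1490)) + 45)*(-1659 + 2609) = ((1686 + 1490) + 45)*950 = (3176 + 45)*950 = 3221*950 = 3059950)
z*a(-3) = 3059950*(-¼*(-3)²) = 3059950*(-¼*9) = 3059950*(-9/4) = -13769775/2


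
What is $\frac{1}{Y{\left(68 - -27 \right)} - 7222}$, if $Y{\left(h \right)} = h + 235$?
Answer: $- \frac{1}{6892} \approx -0.0001451$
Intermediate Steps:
$Y{\left(h \right)} = 235 + h$
$\frac{1}{Y{\left(68 - -27 \right)} - 7222} = \frac{1}{\left(235 + \left(68 - -27\right)\right) - 7222} = \frac{1}{\left(235 + \left(68 + 27\right)\right) - 7222} = \frac{1}{\left(235 + 95\right) - 7222} = \frac{1}{330 - 7222} = \frac{1}{-6892} = - \frac{1}{6892}$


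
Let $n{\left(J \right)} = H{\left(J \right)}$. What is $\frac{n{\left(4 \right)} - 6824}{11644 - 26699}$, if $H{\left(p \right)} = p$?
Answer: $\frac{1364}{3011} \approx 0.45301$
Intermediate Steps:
$n{\left(J \right)} = J$
$\frac{n{\left(4 \right)} - 6824}{11644 - 26699} = \frac{4 - 6824}{11644 - 26699} = - \frac{6820}{-15055} = \left(-6820\right) \left(- \frac{1}{15055}\right) = \frac{1364}{3011}$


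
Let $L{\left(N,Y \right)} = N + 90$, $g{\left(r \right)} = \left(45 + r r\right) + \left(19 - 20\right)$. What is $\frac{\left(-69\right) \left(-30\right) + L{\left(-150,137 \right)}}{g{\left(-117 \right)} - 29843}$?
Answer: $- \frac{67}{537} \approx -0.12477$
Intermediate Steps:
$g{\left(r \right)} = 44 + r^{2}$ ($g{\left(r \right)} = \left(45 + r^{2}\right) + \left(19 - 20\right) = \left(45 + r^{2}\right) - 1 = 44 + r^{2}$)
$L{\left(N,Y \right)} = 90 + N$
$\frac{\left(-69\right) \left(-30\right) + L{\left(-150,137 \right)}}{g{\left(-117 \right)} - 29843} = \frac{\left(-69\right) \left(-30\right) + \left(90 - 150\right)}{\left(44 + \left(-117\right)^{2}\right) - 29843} = \frac{2070 - 60}{\left(44 + 13689\right) - 29843} = \frac{2010}{13733 - 29843} = \frac{2010}{-16110} = 2010 \left(- \frac{1}{16110}\right) = - \frac{67}{537}$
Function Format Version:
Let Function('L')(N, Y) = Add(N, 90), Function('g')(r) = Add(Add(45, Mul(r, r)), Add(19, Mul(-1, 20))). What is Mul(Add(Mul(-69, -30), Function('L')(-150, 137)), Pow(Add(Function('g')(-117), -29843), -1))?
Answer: Rational(-67, 537) ≈ -0.12477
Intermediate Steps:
Function('g')(r) = Add(44, Pow(r, 2)) (Function('g')(r) = Add(Add(45, Pow(r, 2)), Add(19, -20)) = Add(Add(45, Pow(r, 2)), -1) = Add(44, Pow(r, 2)))
Function('L')(N, Y) = Add(90, N)
Mul(Add(Mul(-69, -30), Function('L')(-150, 137)), Pow(Add(Function('g')(-117), -29843), -1)) = Mul(Add(Mul(-69, -30), Add(90, -150)), Pow(Add(Add(44, Pow(-117, 2)), -29843), -1)) = Mul(Add(2070, -60), Pow(Add(Add(44, 13689), -29843), -1)) = Mul(2010, Pow(Add(13733, -29843), -1)) = Mul(2010, Pow(-16110, -1)) = Mul(2010, Rational(-1, 16110)) = Rational(-67, 537)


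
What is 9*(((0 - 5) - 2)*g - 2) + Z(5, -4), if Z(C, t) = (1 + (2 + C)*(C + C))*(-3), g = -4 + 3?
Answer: -168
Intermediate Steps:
g = -1
Z(C, t) = -3 - 6*C*(2 + C) (Z(C, t) = (1 + (2 + C)*(2*C))*(-3) = (1 + 2*C*(2 + C))*(-3) = -3 - 6*C*(2 + C))
9*(((0 - 5) - 2)*g - 2) + Z(5, -4) = 9*(((0 - 5) - 2)*(-1) - 2) + (-3 - 12*5 - 6*5²) = 9*((-5 - 2)*(-1) - 2) + (-3 - 60 - 6*25) = 9*(-7*(-1) - 2) + (-3 - 60 - 150) = 9*(7 - 2) - 213 = 9*5 - 213 = 45 - 213 = -168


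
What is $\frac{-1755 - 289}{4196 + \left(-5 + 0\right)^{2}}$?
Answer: $- \frac{292}{603} \approx -0.48425$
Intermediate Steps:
$\frac{-1755 - 289}{4196 + \left(-5 + 0\right)^{2}} = - \frac{2044}{4196 + \left(-5\right)^{2}} = - \frac{2044}{4196 + 25} = - \frac{2044}{4221} = \left(-2044\right) \frac{1}{4221} = - \frac{292}{603}$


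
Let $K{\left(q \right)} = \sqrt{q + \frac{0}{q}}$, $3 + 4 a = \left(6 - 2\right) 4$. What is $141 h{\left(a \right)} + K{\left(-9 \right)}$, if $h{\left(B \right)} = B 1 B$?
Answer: $\frac{23829}{16} + 3 i \approx 1489.3 + 3.0 i$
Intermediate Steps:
$a = \frac{13}{4}$ ($a = - \frac{3}{4} + \frac{\left(6 - 2\right) 4}{4} = - \frac{3}{4} + \frac{4 \cdot 4}{4} = - \frac{3}{4} + \frac{1}{4} \cdot 16 = - \frac{3}{4} + 4 = \frac{13}{4} \approx 3.25$)
$h{\left(B \right)} = B^{2}$ ($h{\left(B \right)} = B B = B^{2}$)
$K{\left(q \right)} = \sqrt{q}$ ($K{\left(q \right)} = \sqrt{q + 0} = \sqrt{q}$)
$141 h{\left(a \right)} + K{\left(-9 \right)} = 141 \left(\frac{13}{4}\right)^{2} + \sqrt{-9} = 141 \cdot \frac{169}{16} + 3 i = \frac{23829}{16} + 3 i$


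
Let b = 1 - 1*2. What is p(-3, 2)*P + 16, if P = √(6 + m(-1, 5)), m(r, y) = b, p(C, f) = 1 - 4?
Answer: 16 - 3*√5 ≈ 9.2918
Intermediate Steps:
p(C, f) = -3
b = -1 (b = 1 - 2 = -1)
m(r, y) = -1
P = √5 (P = √(6 - 1) = √5 ≈ 2.2361)
p(-3, 2)*P + 16 = -3*√5 + 16 = 16 - 3*√5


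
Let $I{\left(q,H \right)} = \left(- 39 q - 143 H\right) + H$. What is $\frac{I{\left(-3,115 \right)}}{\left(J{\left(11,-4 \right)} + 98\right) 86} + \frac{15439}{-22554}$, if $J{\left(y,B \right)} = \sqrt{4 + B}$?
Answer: $- \frac{35413421}{13577508} \approx -2.6082$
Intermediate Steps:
$I{\left(q,H \right)} = - 142 H - 39 q$ ($I{\left(q,H \right)} = \left(- 143 H - 39 q\right) + H = - 142 H - 39 q$)
$\frac{I{\left(-3,115 \right)}}{\left(J{\left(11,-4 \right)} + 98\right) 86} + \frac{15439}{-22554} = \frac{\left(-142\right) 115 - -117}{\left(\sqrt{4 - 4} + 98\right) 86} + \frac{15439}{-22554} = \frac{-16330 + 117}{\left(\sqrt{0} + 98\right) 86} + 15439 \left(- \frac{1}{22554}\right) = - \frac{16213}{\left(0 + 98\right) 86} - \frac{15439}{22554} = - \frac{16213}{98 \cdot 86} - \frac{15439}{22554} = - \frac{16213}{8428} - \frac{15439}{22554} = - \frac{35413421}{13577508}$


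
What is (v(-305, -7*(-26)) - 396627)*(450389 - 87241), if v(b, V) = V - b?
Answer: -143857448720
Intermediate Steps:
(v(-305, -7*(-26)) - 396627)*(450389 - 87241) = ((-7*(-26) - 1*(-305)) - 396627)*(450389 - 87241) = ((182 + 305) - 396627)*363148 = (487 - 396627)*363148 = -396140*363148 = -143857448720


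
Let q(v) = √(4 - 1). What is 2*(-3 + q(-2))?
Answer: -6 + 2*√3 ≈ -2.5359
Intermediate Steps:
q(v) = √3
2*(-3 + q(-2)) = 2*(-3 + √3) = -6 + 2*√3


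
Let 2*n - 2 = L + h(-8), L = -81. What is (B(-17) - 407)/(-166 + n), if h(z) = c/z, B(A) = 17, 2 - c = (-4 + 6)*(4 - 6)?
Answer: 1040/549 ≈ 1.8944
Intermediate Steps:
c = 6 (c = 2 - (-4 + 6)*(4 - 6) = 2 - 2*(-2) = 2 - 1*(-4) = 2 + 4 = 6)
h(z) = 6/z
n = -319/8 (n = 1 + (-81 + 6/(-8))/2 = 1 + (-81 + 6*(-1/8))/2 = 1 + (-81 - 3/4)/2 = 1 + (1/2)*(-327/4) = 1 - 327/8 = -319/8 ≈ -39.875)
(B(-17) - 407)/(-166 + n) = (17 - 407)/(-166 - 319/8) = -390/(-1647/8) = -390*(-8/1647) = 1040/549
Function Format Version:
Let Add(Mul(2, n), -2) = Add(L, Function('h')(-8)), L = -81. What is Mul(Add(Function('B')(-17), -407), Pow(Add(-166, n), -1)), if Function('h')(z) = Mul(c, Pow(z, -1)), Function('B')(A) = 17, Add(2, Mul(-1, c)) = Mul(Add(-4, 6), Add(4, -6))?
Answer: Rational(1040, 549) ≈ 1.8944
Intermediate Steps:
c = 6 (c = Add(2, Mul(-1, Mul(Add(-4, 6), Add(4, -6)))) = Add(2, Mul(-1, Mul(2, -2))) = Add(2, Mul(-1, -4)) = Add(2, 4) = 6)
Function('h')(z) = Mul(6, Pow(z, -1))
n = Rational(-319, 8) (n = Add(1, Mul(Rational(1, 2), Add(-81, Mul(6, Pow(-8, -1))))) = Add(1, Mul(Rational(1, 2), Add(-81, Mul(6, Rational(-1, 8))))) = Add(1, Mul(Rational(1, 2), Add(-81, Rational(-3, 4)))) = Add(1, Mul(Rational(1, 2), Rational(-327, 4))) = Add(1, Rational(-327, 8)) = Rational(-319, 8) ≈ -39.875)
Mul(Add(Function('B')(-17), -407), Pow(Add(-166, n), -1)) = Mul(Add(17, -407), Pow(Add(-166, Rational(-319, 8)), -1)) = Mul(-390, Pow(Rational(-1647, 8), -1)) = Mul(-390, Rational(-8, 1647)) = Rational(1040, 549)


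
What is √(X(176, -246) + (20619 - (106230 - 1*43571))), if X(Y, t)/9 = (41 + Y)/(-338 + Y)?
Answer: I*√1513874/6 ≈ 205.07*I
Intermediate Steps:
X(Y, t) = 9*(41 + Y)/(-338 + Y) (X(Y, t) = 9*((41 + Y)/(-338 + Y)) = 9*(41 + Y)/(-338 + Y))
√(X(176, -246) + (20619 - (106230 - 1*43571))) = √(9*(41 + 176)/(-338 + 176) + (20619 - (106230 - 1*43571))) = √(9*217/(-162) + (20619 - (106230 - 43571))) = √(9*(-1/162)*217 + (20619 - 1*62659)) = √(-217/18 + (20619 - 62659)) = √(-217/18 - 42040) = √(-756937/18) = I*√1513874/6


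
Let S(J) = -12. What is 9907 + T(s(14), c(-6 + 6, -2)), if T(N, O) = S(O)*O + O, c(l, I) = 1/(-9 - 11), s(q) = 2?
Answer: 198151/20 ≈ 9907.5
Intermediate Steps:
c(l, I) = -1/20 (c(l, I) = 1/(-20) = -1/20)
T(N, O) = -11*O (T(N, O) = -12*O + O = -11*O)
9907 + T(s(14), c(-6 + 6, -2)) = 9907 - 11*(-1/20) = 9907 + 11/20 = 198151/20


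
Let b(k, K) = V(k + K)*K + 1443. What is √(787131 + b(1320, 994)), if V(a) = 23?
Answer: 2*√202859 ≈ 900.80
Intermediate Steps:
b(k, K) = 1443 + 23*K (b(k, K) = 23*K + 1443 = 1443 + 23*K)
√(787131 + b(1320, 994)) = √(787131 + (1443 + 23*994)) = √(787131 + (1443 + 22862)) = √(787131 + 24305) = √811436 = 2*√202859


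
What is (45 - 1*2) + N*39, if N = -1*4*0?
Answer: 43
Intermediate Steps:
N = 0 (N = -4*0 = 0)
(45 - 1*2) + N*39 = (45 - 1*2) + 0*39 = (45 - 2) + 0 = 43 + 0 = 43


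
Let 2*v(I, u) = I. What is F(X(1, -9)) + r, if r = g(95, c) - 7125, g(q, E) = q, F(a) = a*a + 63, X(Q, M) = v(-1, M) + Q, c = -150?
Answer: -27867/4 ≈ -6966.8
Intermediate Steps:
v(I, u) = I/2
X(Q, M) = -½ + Q (X(Q, M) = (½)*(-1) + Q = -½ + Q)
F(a) = 63 + a² (F(a) = a² + 63 = 63 + a²)
r = -7030 (r = 95 - 7125 = -7030)
F(X(1, -9)) + r = (63 + (-½ + 1)²) - 7030 = (63 + (½)²) - 7030 = (63 + ¼) - 7030 = 253/4 - 7030 = -27867/4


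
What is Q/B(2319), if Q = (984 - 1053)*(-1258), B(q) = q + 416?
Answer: 86802/2735 ≈ 31.737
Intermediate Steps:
B(q) = 416 + q
Q = 86802 (Q = -69*(-1258) = 86802)
Q/B(2319) = 86802/(416 + 2319) = 86802/2735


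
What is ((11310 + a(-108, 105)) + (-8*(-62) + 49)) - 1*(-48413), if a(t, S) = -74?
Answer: 60194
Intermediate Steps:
((11310 + a(-108, 105)) + (-8*(-62) + 49)) - 1*(-48413) = ((11310 - 74) + (-8*(-62) + 49)) - 1*(-48413) = (11236 + (496 + 49)) + 48413 = (11236 + 545) + 48413 = 11781 + 48413 = 60194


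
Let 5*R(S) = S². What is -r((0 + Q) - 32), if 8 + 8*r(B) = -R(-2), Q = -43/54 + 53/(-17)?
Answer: 11/10 ≈ 1.1000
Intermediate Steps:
Q = -3593/918 (Q = -43*1/54 + 53*(-1/17) = -43/54 - 53/17 = -3593/918 ≈ -3.9139)
R(S) = S²/5
r(B) = -11/10 (r(B) = -1 + (-(-2)²/5)/8 = -1 + (-4/5)/8 = -1 + (-1*⅘)/8 = -1 + (⅛)*(-⅘) = -1 - ⅒ = -11/10)
-r((0 + Q) - 32) = -1*(-11/10) = 11/10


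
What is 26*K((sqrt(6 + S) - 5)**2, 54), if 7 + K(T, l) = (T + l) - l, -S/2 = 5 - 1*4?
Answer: 52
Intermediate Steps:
S = -2 (S = -2*(5 - 1*4) = -2*(5 - 4) = -2*1 = -2)
K(T, l) = -7 + T (K(T, l) = -7 + ((T + l) - l) = -7 + T)
26*K((sqrt(6 + S) - 5)**2, 54) = 26*(-7 + (sqrt(6 - 2) - 5)**2) = 26*(-7 + (sqrt(4) - 5)**2) = 26*(-7 + (2 - 5)**2) = 26*(-7 + (-3)**2) = 26*(-7 + 9) = 26*2 = 52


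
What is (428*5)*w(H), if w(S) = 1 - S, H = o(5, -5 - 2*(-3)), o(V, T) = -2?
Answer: 6420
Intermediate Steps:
H = -2
(428*5)*w(H) = (428*5)*(1 - 1*(-2)) = 2140*(1 + 2) = 2140*3 = 6420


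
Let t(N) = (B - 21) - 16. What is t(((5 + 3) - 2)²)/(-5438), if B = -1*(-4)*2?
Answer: 29/5438 ≈ 0.0053328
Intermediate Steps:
B = 8 (B = 4*2 = 8)
t(N) = -29 (t(N) = (8 - 21) - 16 = -13 - 16 = -29)
t(((5 + 3) - 2)²)/(-5438) = -29/(-5438) = -29*(-1/5438) = 29/5438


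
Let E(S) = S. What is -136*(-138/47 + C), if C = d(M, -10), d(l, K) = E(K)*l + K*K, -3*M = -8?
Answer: -1349936/141 ≈ -9574.0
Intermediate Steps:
M = 8/3 (M = -⅓*(-8) = 8/3 ≈ 2.6667)
d(l, K) = K² + K*l (d(l, K) = K*l + K*K = K*l + K² = K² + K*l)
C = 220/3 (C = -10*(-10 + 8/3) = -10*(-22/3) = 220/3 ≈ 73.333)
-136*(-138/47 + C) = -136*(-138/47 + 220/3) = -136*9926/141 = -1349936/141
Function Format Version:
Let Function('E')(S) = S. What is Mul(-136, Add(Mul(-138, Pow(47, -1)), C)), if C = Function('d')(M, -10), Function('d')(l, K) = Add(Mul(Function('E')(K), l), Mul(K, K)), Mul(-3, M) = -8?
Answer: Rational(-1349936, 141) ≈ -9574.0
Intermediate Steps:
M = Rational(8, 3) (M = Mul(Rational(-1, 3), -8) = Rational(8, 3) ≈ 2.6667)
Function('d')(l, K) = Add(Pow(K, 2), Mul(K, l)) (Function('d')(l, K) = Add(Mul(K, l), Mul(K, K)) = Add(Mul(K, l), Pow(K, 2)) = Add(Pow(K, 2), Mul(K, l)))
C = Rational(220, 3) (C = Mul(-10, Add(-10, Rational(8, 3))) = Mul(-10, Rational(-22, 3)) = Rational(220, 3) ≈ 73.333)
Mul(-136, Add(Mul(-138, Pow(47, -1)), C)) = Mul(-136, Add(Mul(-138, Pow(47, -1)), Rational(220, 3))) = Mul(-136, Add(Mul(-138, Rational(1, 47)), Rational(220, 3))) = Mul(-136, Add(Rational(-138, 47), Rational(220, 3))) = Mul(-136, Rational(9926, 141)) = Rational(-1349936, 141)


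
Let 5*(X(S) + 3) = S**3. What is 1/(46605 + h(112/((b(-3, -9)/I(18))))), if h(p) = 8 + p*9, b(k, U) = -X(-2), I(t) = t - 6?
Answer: 23/1132579 ≈ 2.0308e-5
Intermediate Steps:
X(S) = -3 + S**3/5
I(t) = -6 + t
b(k, U) = 23/5 (b(k, U) = -(-3 + (1/5)*(-2)**3) = -(-3 + (1/5)*(-8)) = -(-3 - 8/5) = -1*(-23/5) = 23/5)
h(p) = 8 + 9*p
1/(46605 + h(112/((b(-3, -9)/I(18))))) = 1/(46605 + (8 + 9*(112/((23/(5*(-6 + 18))))))) = 1/(46605 + (8 + 9*(112/(((23/5)/12))))) = 1/(46605 + (8 + 9*(112/(((23/5)*(1/12)))))) = 1/(46605 + (8 + 9*(112/(23/60)))) = 1/(46605 + (8 + 9*(112*(60/23)))) = 1/(46605 + (8 + 9*(6720/23))) = 1/(46605 + (8 + 60480/23)) = 1/(46605 + 60664/23) = 1/(1132579/23) = 23/1132579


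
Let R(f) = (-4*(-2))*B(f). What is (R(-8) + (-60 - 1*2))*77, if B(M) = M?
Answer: -9702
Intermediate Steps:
R(f) = 8*f (R(f) = (-4*(-2))*f = 8*f)
(R(-8) + (-60 - 1*2))*77 = (8*(-8) + (-60 - 1*2))*77 = (-64 + (-60 - 2))*77 = (-64 - 62)*77 = -126*77 = -9702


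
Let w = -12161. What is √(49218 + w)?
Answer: √37057 ≈ 192.50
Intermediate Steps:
√(49218 + w) = √(49218 - 12161) = √37057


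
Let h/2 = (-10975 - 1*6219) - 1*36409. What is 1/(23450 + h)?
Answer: -1/83756 ≈ -1.1939e-5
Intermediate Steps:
h = -107206 (h = 2*((-10975 - 1*6219) - 1*36409) = 2*((-10975 - 6219) - 36409) = 2*(-17194 - 36409) = 2*(-53603) = -107206)
1/(23450 + h) = 1/(23450 - 107206) = 1/(-83756) = -1/83756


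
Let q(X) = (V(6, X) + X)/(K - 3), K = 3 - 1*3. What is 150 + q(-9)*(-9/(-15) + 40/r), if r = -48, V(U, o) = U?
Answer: 4493/30 ≈ 149.77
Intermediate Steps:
K = 0 (K = 3 - 3 = 0)
q(X) = -2 - X/3 (q(X) = (6 + X)/(0 - 3) = (6 + X)/(-3) = (6 + X)*(-⅓) = -2 - X/3)
150 + q(-9)*(-9/(-15) + 40/r) = 150 + (-2 - ⅓*(-9))*(-9/(-15) + 40/(-48)) = 150 + (-2 + 3)*(-9*(-1/15) + 40*(-1/48)) = 150 + 1*(⅗ - ⅚) = 150 + 1*(-7/30) = 150 - 7/30 = 4493/30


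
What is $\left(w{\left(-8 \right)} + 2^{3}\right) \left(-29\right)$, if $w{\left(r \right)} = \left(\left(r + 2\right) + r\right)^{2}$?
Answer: $-5916$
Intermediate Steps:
$w{\left(r \right)} = \left(2 + 2 r\right)^{2}$ ($w{\left(r \right)} = \left(\left(2 + r\right) + r\right)^{2} = \left(2 + 2 r\right)^{2}$)
$\left(w{\left(-8 \right)} + 2^{3}\right) \left(-29\right) = \left(4 \left(1 - 8\right)^{2} + 2^{3}\right) \left(-29\right) = \left(4 \left(-7\right)^{2} + 8\right) \left(-29\right) = \left(4 \cdot 49 + 8\right) \left(-29\right) = \left(196 + 8\right) \left(-29\right) = 204 \left(-29\right) = -5916$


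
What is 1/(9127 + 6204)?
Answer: 1/15331 ≈ 6.5227e-5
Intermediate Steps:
1/(9127 + 6204) = 1/15331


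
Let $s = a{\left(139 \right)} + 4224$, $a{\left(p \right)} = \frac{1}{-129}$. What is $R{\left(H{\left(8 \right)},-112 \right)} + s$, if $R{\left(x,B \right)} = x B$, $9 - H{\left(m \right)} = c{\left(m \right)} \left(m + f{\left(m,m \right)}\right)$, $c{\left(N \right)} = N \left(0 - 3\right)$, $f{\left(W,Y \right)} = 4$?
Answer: $- \frac{3746161}{129} \approx -29040.0$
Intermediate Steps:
$c{\left(N \right)} = - 3 N$ ($c{\left(N \right)} = N \left(-3\right) = - 3 N$)
$a{\left(p \right)} = - \frac{1}{129}$
$s = \frac{544895}{129}$ ($s = - \frac{1}{129} + 4224 = \frac{544895}{129} \approx 4224.0$)
$H{\left(m \right)} = 9 + 3 m \left(4 + m\right)$ ($H{\left(m \right)} = 9 - - 3 m \left(m + 4\right) = 9 - - 3 m \left(4 + m\right) = 9 + 3 m \left(4 + m\right)$)
$R{\left(x,B \right)} = B x$
$R{\left(H{\left(8 \right)},-112 \right)} + s = - 112 \left(9 + 3 \cdot 8^{2} + 12 \cdot 8\right) + \frac{544895}{129} = - 112 \left(9 + 3 \cdot 64 + 96\right) + \frac{544895}{129} = - 112 \left(9 + 192 + 96\right) + \frac{544895}{129} = \left(-112\right) 297 + \frac{544895}{129} = -33264 + \frac{544895}{129} = - \frac{3746161}{129}$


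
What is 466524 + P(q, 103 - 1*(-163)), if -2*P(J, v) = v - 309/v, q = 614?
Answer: 248120321/532 ≈ 4.6639e+5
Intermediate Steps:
P(J, v) = -v/2 + 309/(2*v) (P(J, v) = -(v - 309/v)/2 = -v/2 + 309/(2*v))
466524 + P(q, 103 - 1*(-163)) = 466524 + (309 - (103 - 1*(-163))²)/(2*(103 - 1*(-163))) = 466524 + (309 - (103 + 163)²)/(2*(103 + 163)) = 466524 + (½)*(309 - 1*266²)/266 = 466524 + (½)*(1/266)*(309 - 1*70756) = 466524 + (½)*(1/266)*(309 - 70756) = 466524 + (½)*(1/266)*(-70447) = 466524 - 70447/532 = 248120321/532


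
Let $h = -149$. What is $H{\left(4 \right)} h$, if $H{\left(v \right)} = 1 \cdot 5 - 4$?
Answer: $-149$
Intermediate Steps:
$H{\left(v \right)} = 1$ ($H{\left(v \right)} = 5 - 4 = 1$)
$H{\left(4 \right)} h = 1 \left(-149\right) = -149$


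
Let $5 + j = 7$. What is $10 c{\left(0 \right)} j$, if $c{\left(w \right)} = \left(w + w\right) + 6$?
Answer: $120$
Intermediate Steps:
$c{\left(w \right)} = 6 + 2 w$ ($c{\left(w \right)} = 2 w + 6 = 6 + 2 w$)
$j = 2$ ($j = -5 + 7 = 2$)
$10 c{\left(0 \right)} j = 10 \left(6 + 2 \cdot 0\right) 2 = 10 \left(6 + 0\right) 2 = 10 \cdot 6 \cdot 2 = 60 \cdot 2 = 120$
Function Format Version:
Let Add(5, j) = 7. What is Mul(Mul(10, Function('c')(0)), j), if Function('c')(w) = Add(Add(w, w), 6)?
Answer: 120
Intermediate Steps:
Function('c')(w) = Add(6, Mul(2, w)) (Function('c')(w) = Add(Mul(2, w), 6) = Add(6, Mul(2, w)))
j = 2 (j = Add(-5, 7) = 2)
Mul(Mul(10, Function('c')(0)), j) = Mul(Mul(10, Add(6, Mul(2, 0))), 2) = Mul(Mul(10, Add(6, 0)), 2) = Mul(Mul(10, 6), 2) = Mul(60, 2) = 120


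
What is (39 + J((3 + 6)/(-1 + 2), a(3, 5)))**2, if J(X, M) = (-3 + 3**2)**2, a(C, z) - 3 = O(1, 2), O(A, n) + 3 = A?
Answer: 5625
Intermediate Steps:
O(A, n) = -3 + A
a(C, z) = 1 (a(C, z) = 3 + (-3 + 1) = 3 - 2 = 1)
J(X, M) = 36 (J(X, M) = (-3 + 9)**2 = 6**2 = 36)
(39 + J((3 + 6)/(-1 + 2), a(3, 5)))**2 = (39 + 36)**2 = 75**2 = 5625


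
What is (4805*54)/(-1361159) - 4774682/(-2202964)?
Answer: 2963749153679/1499292137638 ≈ 1.9768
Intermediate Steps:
(4805*54)/(-1361159) - 4774682/(-2202964) = 259470*(-1/1361159) - 4774682*(-1/2202964) = -259470/1361159 + 2387341/1101482 = 2963749153679/1499292137638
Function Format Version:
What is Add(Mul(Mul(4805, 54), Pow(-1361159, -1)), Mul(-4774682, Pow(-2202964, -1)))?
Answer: Rational(2963749153679, 1499292137638) ≈ 1.9768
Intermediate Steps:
Add(Mul(Mul(4805, 54), Pow(-1361159, -1)), Mul(-4774682, Pow(-2202964, -1))) = Add(Mul(259470, Rational(-1, 1361159)), Mul(-4774682, Rational(-1, 2202964))) = Add(Rational(-259470, 1361159), Rational(2387341, 1101482)) = Rational(2963749153679, 1499292137638)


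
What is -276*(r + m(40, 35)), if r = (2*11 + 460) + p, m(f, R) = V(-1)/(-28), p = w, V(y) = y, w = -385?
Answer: -187473/7 ≈ -26782.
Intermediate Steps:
p = -385
m(f, R) = 1/28 (m(f, R) = -1/(-28) = -1*(-1/28) = 1/28)
r = 97 (r = (2*11 + 460) - 385 = (22 + 460) - 385 = 482 - 385 = 97)
-276*(r + m(40, 35)) = -276*(97 + 1/28) = -276*2717/28 = -187473/7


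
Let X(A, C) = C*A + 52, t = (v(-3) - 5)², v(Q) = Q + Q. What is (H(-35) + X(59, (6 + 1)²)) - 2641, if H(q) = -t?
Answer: 181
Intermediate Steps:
v(Q) = 2*Q
t = 121 (t = (2*(-3) - 5)² = (-6 - 5)² = (-11)² = 121)
H(q) = -121 (H(q) = -1*121 = -121)
X(A, C) = 52 + A*C (X(A, C) = A*C + 52 = 52 + A*C)
(H(-35) + X(59, (6 + 1)²)) - 2641 = (-121 + (52 + 59*(6 + 1)²)) - 2641 = (-121 + (52 + 59*7²)) - 2641 = (-121 + (52 + 59*49)) - 2641 = (-121 + (52 + 2891)) - 2641 = (-121 + 2943) - 2641 = 2822 - 2641 = 181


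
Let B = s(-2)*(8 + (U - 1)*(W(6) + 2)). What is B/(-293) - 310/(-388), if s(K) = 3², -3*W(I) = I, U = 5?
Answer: 31447/56842 ≈ 0.55324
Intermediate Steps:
W(I) = -I/3
s(K) = 9
B = 72 (B = 9*(8 + (5 - 1)*(-⅓*6 + 2)) = 9*(8 + 4*(-2 + 2)) = 9*(8 + 4*0) = 9*(8 + 0) = 9*8 = 72)
B/(-293) - 310/(-388) = 72/(-293) - 310/(-388) = 72*(-1/293) - 310*(-1/388) = -72/293 + 155/194 = 31447/56842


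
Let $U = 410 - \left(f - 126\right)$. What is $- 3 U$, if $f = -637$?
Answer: $-3519$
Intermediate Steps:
$U = 1173$ ($U = 410 - \left(-637 - 126\right) = 410 - -763 = 410 + 763 = 1173$)
$- 3 U = \left(-3\right) 1173 = -3519$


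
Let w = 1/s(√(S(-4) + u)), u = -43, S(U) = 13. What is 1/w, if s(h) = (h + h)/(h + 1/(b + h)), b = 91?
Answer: 2*(30*I + 91*√30)/(29*I + 91*√30) ≈ 2.0002 + 0.0039991*I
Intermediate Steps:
s(h) = 2*h/(h + 1/(91 + h)) (s(h) = (h + h)/(h + 1/(91 + h)) = (2*h)/(h + 1/(91 + h)) = 2*h/(h + 1/(91 + h)))
w = -I*√30*(-29 + 91*I*√30)/(60*(91 + I*√30)) (w = 1/(2*√(13 - 43)*(91 + √(13 - 43))/(1 + (√(13 - 43))² + 91*√(13 - 43))) = 1/(2*√(-30)*(91 + √(-30))/(1 + (√(-30))² + 91*√(-30))) = 1/(2*(I*√30)*(91 + I*√30)/(1 + (I*√30)² + 91*(I*√30))) = 1/(2*(I*√30)*(91 + I*√30)/(1 - 30 + 91*I*√30)) = 1/(2*(I*√30)*(91 + I*√30)/(-29 + 91*I*√30)) = 1/(2*I*√30*(91 + I*√30)/(-29 + 91*I*√30)) = -I*√30*(-29 + 91*I*√30)/(60*(91 + I*√30)) ≈ 0.49994 - 0.00099953*I)
1/w = 1/((-2730*I + 29*√30)/(60*(√30 - 91*I))) = 60*(√30 - 91*I)/(-2730*I + 29*√30)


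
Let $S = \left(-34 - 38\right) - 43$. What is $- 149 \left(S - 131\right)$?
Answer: $36654$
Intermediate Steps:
$S = -115$ ($S = -72 - 43 = -115$)
$- 149 \left(S - 131\right) = - 149 \left(-115 - 131\right) = \left(-149\right) \left(-246\right) = 36654$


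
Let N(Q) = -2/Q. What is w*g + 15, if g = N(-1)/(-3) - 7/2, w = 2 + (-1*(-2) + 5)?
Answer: -45/2 ≈ -22.500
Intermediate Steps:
w = 9 (w = 2 + (2 + 5) = 2 + 7 = 9)
g = -25/6 (g = -2/(-1)/(-3) - 7/2 = -2*(-1)*(-⅓) - 7*½ = 2*(-⅓) - 7/2 = -⅔ - 7/2 = -25/6 ≈ -4.1667)
w*g + 15 = 9*(-25/6) + 15 = -75/2 + 15 = -45/2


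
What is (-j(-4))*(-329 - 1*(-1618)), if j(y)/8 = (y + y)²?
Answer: -659968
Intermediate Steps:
j(y) = 32*y² (j(y) = 8*(y + y)² = 8*(2*y)² = 8*(4*y²) = 32*y²)
(-j(-4))*(-329 - 1*(-1618)) = (-32*(-4)²)*(-329 - 1*(-1618)) = (-32*16)*(-329 + 1618) = -1*512*1289 = -512*1289 = -659968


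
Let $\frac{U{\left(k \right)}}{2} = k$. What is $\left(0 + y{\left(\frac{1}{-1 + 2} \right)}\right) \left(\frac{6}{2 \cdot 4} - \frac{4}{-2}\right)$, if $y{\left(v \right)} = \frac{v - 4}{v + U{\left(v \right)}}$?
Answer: $- \frac{11}{4} \approx -2.75$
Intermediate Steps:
$U{\left(k \right)} = 2 k$
$y{\left(v \right)} = \frac{-4 + v}{3 v}$ ($y{\left(v \right)} = \frac{v - 4}{v + 2 v} = \frac{-4 + v}{3 v}$)
$\left(0 + y{\left(\frac{1}{-1 + 2} \right)}\right) \left(\frac{6}{2 \cdot 4} - \frac{4}{-2}\right) = \left(0 + \frac{-4 + \frac{1}{-1 + 2}}{3 \frac{1}{-1 + 2}}\right) \left(\frac{6}{2 \cdot 4} - \frac{4}{-2}\right) = \left(0 + \frac{-4 + 1^{-1}}{3 \cdot 1^{-1}}\right) \left(\frac{6}{8} - -2\right) = \left(0 + \frac{-4 + 1}{3 \cdot 1}\right) \left(6 \cdot \frac{1}{8} + 2\right) = \left(0 + \frac{1}{3} \cdot 1 \left(-3\right)\right) \left(\frac{3}{4} + 2\right) = \left(0 - 1\right) \frac{11}{4} = \left(-1\right) \frac{11}{4} = - \frac{11}{4}$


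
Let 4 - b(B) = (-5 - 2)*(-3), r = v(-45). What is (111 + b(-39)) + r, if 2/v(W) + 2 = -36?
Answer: 1785/19 ≈ 93.947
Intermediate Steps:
v(W) = -1/19 (v(W) = 2/(-2 - 36) = 2/(-38) = 2*(-1/38) = -1/19)
r = -1/19 ≈ -0.052632
b(B) = -17 (b(B) = 4 - (-5 - 2)*(-3) = 4 - (-7)*(-3) = 4 - 1*21 = 4 - 21 = -17)
(111 + b(-39)) + r = (111 - 17) - 1/19 = 94 - 1/19 = 1785/19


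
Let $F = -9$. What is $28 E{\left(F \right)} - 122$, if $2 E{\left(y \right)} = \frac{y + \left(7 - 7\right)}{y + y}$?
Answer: $-115$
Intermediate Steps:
$E{\left(y \right)} = \frac{1}{4}$ ($E{\left(y \right)} = \frac{\left(y + \left(7 - 7\right)\right) \frac{1}{y + y}}{2} = \frac{\left(y + \left(7 - 7\right)\right) \frac{1}{2 y}}{2} = \frac{\left(y + 0\right) \frac{1}{2 y}}{2} = \frac{y \frac{1}{2 y}}{2} = \frac{1}{2} \cdot \frac{1}{2} = \frac{1}{4}$)
$28 E{\left(F \right)} - 122 = 28 \cdot \frac{1}{4} - 122 = 7 - 122 = -115$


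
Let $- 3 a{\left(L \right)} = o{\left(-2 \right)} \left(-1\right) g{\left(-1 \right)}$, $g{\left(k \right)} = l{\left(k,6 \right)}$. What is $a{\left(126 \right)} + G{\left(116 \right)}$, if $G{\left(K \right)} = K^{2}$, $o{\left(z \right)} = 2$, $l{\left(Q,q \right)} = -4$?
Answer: $\frac{40360}{3} \approx 13453.0$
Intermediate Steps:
$g{\left(k \right)} = -4$
$a{\left(L \right)} = - \frac{8}{3}$ ($a{\left(L \right)} = - \frac{2 \left(-1\right) \left(-4\right)}{3} = - \frac{\left(-2\right) \left(-4\right)}{3} = \left(- \frac{1}{3}\right) 8 = - \frac{8}{3}$)
$a{\left(126 \right)} + G{\left(116 \right)} = - \frac{8}{3} + 116^{2} = - \frac{8}{3} + 13456 = \frac{40360}{3}$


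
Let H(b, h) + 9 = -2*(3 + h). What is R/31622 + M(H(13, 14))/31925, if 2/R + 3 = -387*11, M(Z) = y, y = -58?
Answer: -781322761/430060781100 ≈ -0.0018168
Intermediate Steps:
H(b, h) = -15 - 2*h (H(b, h) = -9 - 2*(3 + h) = -9 + (-6 - 2*h) = -15 - 2*h)
M(Z) = -58
R = -1/2130 (R = 2/(-3 - 387*11) = 2/(-3 - 4257) = 2/(-4260) = 2*(-1/4260) = -1/2130 ≈ -0.00046948)
R/31622 + M(H(13, 14))/31925 = -1/2130/31622 - 58/31925 = -1/2130*1/31622 - 58*1/31925 = -1/67354860 - 58/31925 = -781322761/430060781100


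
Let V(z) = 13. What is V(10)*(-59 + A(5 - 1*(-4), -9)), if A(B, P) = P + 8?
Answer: -780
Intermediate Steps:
A(B, P) = 8 + P
V(10)*(-59 + A(5 - 1*(-4), -9)) = 13*(-59 + (8 - 9)) = 13*(-59 - 1) = 13*(-60) = -780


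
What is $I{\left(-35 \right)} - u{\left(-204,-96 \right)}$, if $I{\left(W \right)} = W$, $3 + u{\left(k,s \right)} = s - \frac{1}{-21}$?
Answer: $\frac{1343}{21} \approx 63.952$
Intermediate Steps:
$u{\left(k,s \right)} = - \frac{62}{21} + s$ ($u{\left(k,s \right)} = -3 + \left(s - \frac{1}{-21}\right) = -3 + \left(s - - \frac{1}{21}\right) = -3 + \left(s + \frac{1}{21}\right) = -3 + \left(\frac{1}{21} + s\right) = - \frac{62}{21} + s$)
$I{\left(-35 \right)} - u{\left(-204,-96 \right)} = -35 - \left(- \frac{62}{21} - 96\right) = -35 - - \frac{2078}{21} = -35 + \frac{2078}{21} = \frac{1343}{21}$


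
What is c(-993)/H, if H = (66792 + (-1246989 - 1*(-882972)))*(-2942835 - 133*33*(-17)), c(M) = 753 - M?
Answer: 97/47361515775 ≈ 2.0481e-9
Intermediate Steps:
H = 852507283950 (H = (66792 + (-1246989 + 882972))*(-2942835 - 4389*(-17)) = (66792 - 364017)*(-2942835 + 74613) = -297225*(-2868222) = 852507283950)
c(-993)/H = (753 - 1*(-993))/852507283950 = (753 + 993)*(1/852507283950) = 1746*(1/852507283950) = 97/47361515775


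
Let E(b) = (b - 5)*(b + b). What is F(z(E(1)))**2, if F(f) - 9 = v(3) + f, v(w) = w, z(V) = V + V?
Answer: 16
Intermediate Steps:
E(b) = 2*b*(-5 + b) (E(b) = (-5 + b)*(2*b) = 2*b*(-5 + b))
z(V) = 2*V
F(f) = 12 + f (F(f) = 9 + (3 + f) = 12 + f)
F(z(E(1)))**2 = (12 + 2*(2*1*(-5 + 1)))**2 = (12 + 2*(2*1*(-4)))**2 = (12 + 2*(-8))**2 = (12 - 16)**2 = (-4)**2 = 16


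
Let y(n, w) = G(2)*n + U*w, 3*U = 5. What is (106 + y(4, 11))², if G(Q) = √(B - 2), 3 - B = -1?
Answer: 139417/9 + 2984*√2/3 ≈ 16897.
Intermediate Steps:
U = 5/3 (U = (⅓)*5 = 5/3 ≈ 1.6667)
B = 4 (B = 3 - 1*(-1) = 3 + 1 = 4)
G(Q) = √2 (G(Q) = √(4 - 2) = √2)
y(n, w) = 5*w/3 + n*√2 (y(n, w) = √2*n + 5*w/3 = n*√2 + 5*w/3 = 5*w/3 + n*√2)
(106 + y(4, 11))² = (106 + ((5/3)*11 + 4*√2))² = (106 + (55/3 + 4*√2))² = (373/3 + 4*√2)²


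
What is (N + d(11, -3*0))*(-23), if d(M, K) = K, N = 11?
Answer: -253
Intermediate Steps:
(N + d(11, -3*0))*(-23) = (11 - 3*0)*(-23) = (11 + 0)*(-23) = 11*(-23) = -253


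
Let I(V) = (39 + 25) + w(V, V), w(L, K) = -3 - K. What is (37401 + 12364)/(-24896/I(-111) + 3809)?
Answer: 2139895/157563 ≈ 13.581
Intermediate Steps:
I(V) = 61 - V (I(V) = (39 + 25) + (-3 - V) = 64 + (-3 - V) = 61 - V)
(37401 + 12364)/(-24896/I(-111) + 3809) = (37401 + 12364)/(-24896/(61 - 1*(-111)) + 3809) = 49765/(-24896/(61 + 111) + 3809) = 49765/(-24896/172 + 3809) = 49765/(-24896*1/172 + 3809) = 49765/(-6224/43 + 3809) = 49765/(157563/43) = 49765*(43/157563) = 2139895/157563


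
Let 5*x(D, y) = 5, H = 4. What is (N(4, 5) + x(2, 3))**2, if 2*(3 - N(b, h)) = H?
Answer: 4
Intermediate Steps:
N(b, h) = 1 (N(b, h) = 3 - 1/2*4 = 3 - 2 = 1)
x(D, y) = 1 (x(D, y) = (1/5)*5 = 1)
(N(4, 5) + x(2, 3))**2 = (1 + 1)**2 = 2**2 = 4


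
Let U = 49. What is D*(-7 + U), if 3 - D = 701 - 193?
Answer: -21210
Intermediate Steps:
D = -505 (D = 3 - (701 - 193) = 3 - 1*508 = 3 - 508 = -505)
D*(-7 + U) = -505*(-7 + 49) = -505*42 = -21210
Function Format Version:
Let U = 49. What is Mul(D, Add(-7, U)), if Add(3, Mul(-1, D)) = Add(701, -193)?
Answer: -21210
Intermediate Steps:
D = -505 (D = Add(3, Mul(-1, Add(701, -193))) = Add(3, Mul(-1, 508)) = Add(3, -508) = -505)
Mul(D, Add(-7, U)) = Mul(-505, Add(-7, 49)) = Mul(-505, 42) = -21210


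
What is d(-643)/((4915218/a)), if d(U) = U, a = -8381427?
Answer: 1796419187/1638406 ≈ 1096.4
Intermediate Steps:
d(-643)/((4915218/a)) = -643/(4915218/(-8381427)) = -643/(4915218*(-1/8381427)) = -643/(-1638406/2793809) = -643*(-2793809/1638406) = 1796419187/1638406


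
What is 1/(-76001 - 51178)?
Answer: -1/127179 ≈ -7.8629e-6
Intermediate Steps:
1/(-76001 - 51178) = 1/(-127179) = -1/127179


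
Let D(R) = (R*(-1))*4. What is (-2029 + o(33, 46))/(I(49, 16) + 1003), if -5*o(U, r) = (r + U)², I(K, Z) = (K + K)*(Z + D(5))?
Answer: -16386/3055 ≈ -5.3637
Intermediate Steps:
D(R) = -4*R (D(R) = -R*4 = -4*R)
I(K, Z) = 2*K*(-20 + Z) (I(K, Z) = (K + K)*(Z - 4*5) = (2*K)*(Z - 20) = (2*K)*(-20 + Z) = 2*K*(-20 + Z))
o(U, r) = -(U + r)²/5 (o(U, r) = -(r + U)²/5 = -(U + r)²/5)
(-2029 + o(33, 46))/(I(49, 16) + 1003) = (-2029 - (33 + 46)²/5)/(2*49*(-20 + 16) + 1003) = (-2029 - ⅕*79²)/(2*49*(-4) + 1003) = (-2029 - ⅕*6241)/(-392 + 1003) = (-2029 - 6241/5)/611 = -16386/5*1/611 = -16386/3055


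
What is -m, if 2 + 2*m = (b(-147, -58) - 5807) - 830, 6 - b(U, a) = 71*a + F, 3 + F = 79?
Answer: 2591/2 ≈ 1295.5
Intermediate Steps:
F = 76 (F = -3 + 79 = 76)
b(U, a) = -70 - 71*a (b(U, a) = 6 - (71*a + 76) = 6 - (76 + 71*a) = 6 + (-76 - 71*a) = -70 - 71*a)
m = -2591/2 (m = -1 + (((-70 - 71*(-58)) - 5807) - 830)/2 = -1 + (((-70 + 4118) - 5807) - 830)/2 = -1 + ((4048 - 5807) - 830)/2 = -1 + (-1759 - 830)/2 = -1 + (½)*(-2589) = -1 - 2589/2 = -2591/2 ≈ -1295.5)
-m = -1*(-2591/2) = 2591/2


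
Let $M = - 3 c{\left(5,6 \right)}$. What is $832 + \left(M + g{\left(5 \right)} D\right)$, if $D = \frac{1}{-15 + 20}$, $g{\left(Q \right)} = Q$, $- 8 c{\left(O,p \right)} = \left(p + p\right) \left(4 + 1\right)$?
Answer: $\frac{1711}{2} \approx 855.5$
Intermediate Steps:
$c{\left(O,p \right)} = - \frac{5 p}{4}$ ($c{\left(O,p \right)} = - \frac{\left(p + p\right) \left(4 + 1\right)}{8} = - \frac{2 p 5}{8} = - \frac{10 p}{8} = - \frac{5 p}{4}$)
$D = \frac{1}{5} \approx 0.2$
$M = \frac{45}{2}$ ($M = - 3 \left(\left(- \frac{5}{4}\right) 6\right) = \left(-3\right) \left(- \frac{15}{2}\right) = \frac{45}{2} \approx 22.5$)
$832 + \left(M + g{\left(5 \right)} D\right) = 832 + \left(\frac{45}{2} + 5 \cdot \frac{1}{5}\right) = 832 + \left(\frac{45}{2} + 1\right) = 832 + \frac{47}{2} = \frac{1711}{2}$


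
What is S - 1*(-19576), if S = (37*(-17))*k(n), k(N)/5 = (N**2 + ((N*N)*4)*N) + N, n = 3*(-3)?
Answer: 8963956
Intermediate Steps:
n = -9
k(N) = 5*N + 5*N**2 + 20*N**3 (k(N) = 5*((N**2 + ((N*N)*4)*N) + N) = 5*((N**2 + (N**2*4)*N) + N) = 5*((N**2 + (4*N**2)*N) + N) = 5*((N**2 + 4*N**3) + N) = 5*(N + N**2 + 4*N**3) = 5*N + 5*N**2 + 20*N**3)
S = 8944380 (S = (37*(-17))*(5*(-9)*(1 - 9 + 4*(-9)**2)) = -3145*(-9)*(1 - 9 + 4*81) = -3145*(-9)*(1 - 9 + 324) = -3145*(-9)*316 = -629*(-14220) = 8944380)
S - 1*(-19576) = 8944380 - 1*(-19576) = 8944380 + 19576 = 8963956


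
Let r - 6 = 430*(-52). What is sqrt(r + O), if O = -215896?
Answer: 5*I*sqrt(9530) ≈ 488.11*I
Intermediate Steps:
r = -22354 (r = 6 + 430*(-52) = 6 - 22360 = -22354)
sqrt(r + O) = sqrt(-22354 - 215896) = sqrt(-238250) = 5*I*sqrt(9530)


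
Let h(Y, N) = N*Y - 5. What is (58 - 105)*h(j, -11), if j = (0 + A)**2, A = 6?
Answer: 18847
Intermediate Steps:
j = 36 (j = (0 + 6)**2 = 6**2 = 36)
h(Y, N) = -5 + N*Y
(58 - 105)*h(j, -11) = (58 - 105)*(-5 - 11*36) = -47*(-5 - 396) = -47*(-401) = 18847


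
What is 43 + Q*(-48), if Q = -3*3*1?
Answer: 475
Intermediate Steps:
Q = -9 (Q = -9*1 = -9)
43 + Q*(-48) = 43 - 9*(-48) = 43 + 432 = 475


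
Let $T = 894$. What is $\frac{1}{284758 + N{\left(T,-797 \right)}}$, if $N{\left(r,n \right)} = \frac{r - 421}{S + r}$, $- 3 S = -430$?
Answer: $\frac{3112}{886168315} \approx 3.5117 \cdot 10^{-6}$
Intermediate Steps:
$S = \frac{430}{3}$ ($S = \left(- \frac{1}{3}\right) \left(-430\right) = \frac{430}{3} \approx 143.33$)
$N{\left(r,n \right)} = \frac{-421 + r}{\frac{430}{3} + r}$ ($N{\left(r,n \right)} = \frac{r - 421}{\frac{430}{3} + r} = \frac{-421 + r}{\frac{430}{3} + r}$)
$\frac{1}{284758 + N{\left(T,-797 \right)}} = \frac{1}{284758 + \frac{3 \left(-421 + 894\right)}{430 + 3 \cdot 894}} = \frac{1}{284758 + 3 \frac{1}{430 + 2682} \cdot 473} = \frac{1}{284758 + 3 \cdot \frac{1}{3112} \cdot 473} = \frac{1}{284758 + \frac{1419}{3112}} = \frac{1}{\frac{886168315}{3112}} = \frac{3112}{886168315}$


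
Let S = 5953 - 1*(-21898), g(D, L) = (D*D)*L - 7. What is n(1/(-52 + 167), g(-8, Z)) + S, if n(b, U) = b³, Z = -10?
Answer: 42357889626/1520875 ≈ 27851.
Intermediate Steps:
g(D, L) = -7 + L*D² (g(D, L) = D²*L - 7 = L*D² - 7 = -7 + L*D²)
S = 27851 (S = 5953 + 21898 = 27851)
n(1/(-52 + 167), g(-8, Z)) + S = (1/(-52 + 167))³ + 27851 = (1/115)³ + 27851 = 1/1520875 + 27851 = 42357889626/1520875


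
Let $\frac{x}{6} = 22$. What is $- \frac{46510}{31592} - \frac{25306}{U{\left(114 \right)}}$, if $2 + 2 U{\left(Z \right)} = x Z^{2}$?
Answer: $- \frac{20346361001}{13548782060} \approx -1.5017$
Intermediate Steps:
$x = 132$ ($x = 6 \cdot 22 = 132$)
$U{\left(Z \right)} = -1 + 66 Z^{2}$ ($U{\left(Z \right)} = -1 + \frac{132 Z^{2}}{2} = -1 + 66 Z^{2}$)
$- \frac{46510}{31592} - \frac{25306}{U{\left(114 \right)}} = - \frac{46510}{31592} - \frac{25306}{-1 + 66 \cdot 114^{2}} = \left(-46510\right) \frac{1}{31592} - \frac{25306}{-1 + 66 \cdot 12996} = - \frac{23255}{15796} - \frac{25306}{-1 + 857736} = - \frac{23255}{15796} - \frac{25306}{857735} = - \frac{20346361001}{13548782060}$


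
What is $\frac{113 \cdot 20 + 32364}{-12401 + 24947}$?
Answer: $\frac{17312}{6273} \approx 2.7598$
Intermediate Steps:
$\frac{113 \cdot 20 + 32364}{-12401 + 24947} = \frac{2260 + 32364}{12546} = 34624 \cdot \frac{1}{12546} = \frac{17312}{6273}$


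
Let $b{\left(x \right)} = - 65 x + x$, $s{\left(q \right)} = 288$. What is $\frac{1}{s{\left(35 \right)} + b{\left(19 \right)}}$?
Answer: $- \frac{1}{928} \approx -0.0010776$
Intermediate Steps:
$b{\left(x \right)} = - 64 x$
$\frac{1}{s{\left(35 \right)} + b{\left(19 \right)}} = \frac{1}{288 - 1216} = \frac{1}{-928} = - \frac{1}{928}$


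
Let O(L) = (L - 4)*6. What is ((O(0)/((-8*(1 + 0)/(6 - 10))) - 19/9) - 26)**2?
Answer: 130321/81 ≈ 1608.9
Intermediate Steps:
O(L) = -24 + 6*L (O(L) = (-4 + L)*6 = -24 + 6*L)
((O(0)/((-8*(1 + 0)/(6 - 10))) - 19/9) - 26)**2 = (((-24 + 6*0)/((-8*(1 + 0)/(6 - 10))) - 19/9) - 26)**2 = (((-24 + 0)/((-8/((-4/1)))) - 19*1/9) - 26)**2 = ((-24/((-8/((-4*1)))) - 19/9) - 26)**2 = ((-24/((-8/(-4))) - 19/9) - 26)**2 = ((-24/((-8*(-1/4))) - 19/9) - 26)**2 = ((-24/2 - 19/9) - 26)**2 = ((-24*1/2 - 19/9) - 26)**2 = ((-12 - 19/9) - 26)**2 = (-127/9 - 26)**2 = (-361/9)**2 = 130321/81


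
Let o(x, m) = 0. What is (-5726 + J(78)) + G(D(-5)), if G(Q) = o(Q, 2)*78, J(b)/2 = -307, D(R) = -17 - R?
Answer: -6340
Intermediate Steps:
J(b) = -614 (J(b) = 2*(-307) = -614)
G(Q) = 0 (G(Q) = 0*78 = 0)
(-5726 + J(78)) + G(D(-5)) = (-5726 - 614) + 0 = -6340 + 0 = -6340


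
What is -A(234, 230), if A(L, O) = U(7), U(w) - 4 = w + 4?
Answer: -15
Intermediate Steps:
U(w) = 8 + w (U(w) = 4 + (w + 4) = 4 + (4 + w) = 8 + w)
A(L, O) = 15 (A(L, O) = 8 + 7 = 15)
-A(234, 230) = -1*15 = -15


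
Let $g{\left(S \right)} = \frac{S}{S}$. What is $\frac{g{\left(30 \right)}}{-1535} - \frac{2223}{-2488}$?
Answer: $\frac{3409817}{3819080} \approx 0.89284$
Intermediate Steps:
$g{\left(S \right)} = 1$
$\frac{g{\left(30 \right)}}{-1535} - \frac{2223}{-2488} = 1 \frac{1}{-1535} - \frac{2223}{-2488} = 1 \left(- \frac{1}{1535}\right) - - \frac{2223}{2488} = - \frac{1}{1535} + \frac{2223}{2488} = \frac{3409817}{3819080}$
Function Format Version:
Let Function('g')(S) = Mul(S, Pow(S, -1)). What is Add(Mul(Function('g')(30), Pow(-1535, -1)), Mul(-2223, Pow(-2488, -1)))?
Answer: Rational(3409817, 3819080) ≈ 0.89284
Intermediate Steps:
Function('g')(S) = 1
Add(Mul(Function('g')(30), Pow(-1535, -1)), Mul(-2223, Pow(-2488, -1))) = Add(Mul(1, Pow(-1535, -1)), Mul(-2223, Pow(-2488, -1))) = Add(Mul(1, Rational(-1, 1535)), Mul(-2223, Rational(-1, 2488))) = Add(Rational(-1, 1535), Rational(2223, 2488)) = Rational(3409817, 3819080)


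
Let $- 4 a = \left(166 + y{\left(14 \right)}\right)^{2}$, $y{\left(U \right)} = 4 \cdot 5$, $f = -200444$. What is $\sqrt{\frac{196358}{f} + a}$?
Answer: $\frac{i \sqrt{86884281553054}}{100222} \approx 93.005 i$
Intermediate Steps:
$y{\left(U \right)} = 20$
$a = -8649$ ($a = - \frac{\left(166 + 20\right)^{2}}{4} = - \frac{186^{2}}{4} = \left(- \frac{1}{4}\right) 34596 = -8649$)
$\sqrt{\frac{196358}{f} + a} = \sqrt{\frac{196358}{-200444} - 8649} = \sqrt{196358 \left(- \frac{1}{200444}\right) - 8649} = \sqrt{- \frac{98179}{100222} - 8649} = \sqrt{- \frac{866918257}{100222}} = \frac{i \sqrt{86884281553054}}{100222}$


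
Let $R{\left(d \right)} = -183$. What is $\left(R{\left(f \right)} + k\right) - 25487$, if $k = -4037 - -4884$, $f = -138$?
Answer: $-24823$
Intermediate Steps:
$k = 847$ ($k = -4037 + 4884 = 847$)
$\left(R{\left(f \right)} + k\right) - 25487 = \left(-183 + 847\right) - 25487 = 664 - 25487 = -24823$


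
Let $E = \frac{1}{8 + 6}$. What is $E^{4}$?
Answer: $\frac{1}{38416} \approx 2.6031 \cdot 10^{-5}$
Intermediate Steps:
$E = \frac{1}{14} \approx 0.071429$
$E^{4} = \left(\frac{1}{14}\right)^{4} = \frac{1}{38416}$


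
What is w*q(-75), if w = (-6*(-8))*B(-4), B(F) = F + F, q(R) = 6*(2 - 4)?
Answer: 4608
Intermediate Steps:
q(R) = -12 (q(R) = 6*(-2) = -12)
B(F) = 2*F
w = -384 (w = (-6*(-8))*(2*(-4)) = 48*(-8) = -384)
w*q(-75) = -384*(-12) = 4608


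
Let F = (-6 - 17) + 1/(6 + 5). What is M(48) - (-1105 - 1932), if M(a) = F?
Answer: 33155/11 ≈ 3014.1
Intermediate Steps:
F = -252/11 (F = -23 + 1/11 = -252/11 ≈ -22.909)
M(a) = -252/11
M(48) - (-1105 - 1932) = -252/11 - (-1105 - 1932) = -252/11 - 1*(-3037) = -252/11 + 3037 = 33155/11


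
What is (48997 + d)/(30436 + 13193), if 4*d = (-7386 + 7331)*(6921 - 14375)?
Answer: 100993/29086 ≈ 3.4722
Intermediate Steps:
d = 204985/2 (d = ((-7386 + 7331)*(6921 - 14375))/4 = (-55*(-7454))/4 = (1/4)*409970 = 204985/2 ≈ 1.0249e+5)
(48997 + d)/(30436 + 13193) = (48997 + 204985/2)/(30436 + 13193) = (302979/2)/43629 = (302979/2)*(1/43629) = 100993/29086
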